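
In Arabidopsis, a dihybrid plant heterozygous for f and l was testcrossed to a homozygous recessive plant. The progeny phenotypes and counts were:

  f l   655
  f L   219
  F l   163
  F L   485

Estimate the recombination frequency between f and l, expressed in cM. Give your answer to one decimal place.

The two most frequent classes, F L (485) and f l (655), are the parental types, so the F1 was F L / f l.
The recombinant classes are F l and f L: 163 + 219 = 382.
Recombination frequency = 382/1522 = 0.2510 ≈ 25.1%, i.e. 25.1 cM.

25.1 cM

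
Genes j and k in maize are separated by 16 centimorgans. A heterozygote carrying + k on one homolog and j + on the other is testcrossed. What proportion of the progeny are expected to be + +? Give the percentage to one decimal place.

A map distance of 16 centimorgans corresponds to a recombination frequency of 0.160.
The F1 is + k / j +, so + + is a recombinant gamete class with expected frequency r/2 = 0.160/2 = 0.0800.
That is 0.0800 = 8.0% of the progeny.

8.0%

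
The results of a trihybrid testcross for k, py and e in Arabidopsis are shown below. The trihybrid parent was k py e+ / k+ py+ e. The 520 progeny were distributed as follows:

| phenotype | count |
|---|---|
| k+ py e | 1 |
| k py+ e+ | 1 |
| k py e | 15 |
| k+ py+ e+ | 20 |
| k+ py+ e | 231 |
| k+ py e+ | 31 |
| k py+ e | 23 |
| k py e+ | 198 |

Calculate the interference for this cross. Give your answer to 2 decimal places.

0.50

The two rarest classes, k py+ e+ and k+ py e, are the double crossovers. Comparing them with the parentals, only the py allele has switched, so py is the middle locus and the order is k – py – e.
k–py: (54 + 2)/520 = 0.1077; py–e: (35 + 2)/520 = 0.0712.
Expected DCO frequency = 0.1077 × 0.0712 ≈ 0.00767; observed = 2/520 ≈ 0.00385.
Coefficient of coincidence = 0.00385/0.00767 ≈ 0.50; interference = 1 − 0.50 = 0.50.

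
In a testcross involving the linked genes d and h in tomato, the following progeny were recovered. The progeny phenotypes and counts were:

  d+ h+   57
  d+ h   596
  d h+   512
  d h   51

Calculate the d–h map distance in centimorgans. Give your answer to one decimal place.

8.9 centimorgans

The two most frequent classes, d+ h (596) and d h+ (512), are the parental types, so the F1 was d+ h / d h+.
The recombinant classes are d+ h+ and d h: 57 + 51 = 108.
Recombination frequency = 108/1216 = 0.0888 ≈ 8.9%, i.e. 8.9 centimorgans.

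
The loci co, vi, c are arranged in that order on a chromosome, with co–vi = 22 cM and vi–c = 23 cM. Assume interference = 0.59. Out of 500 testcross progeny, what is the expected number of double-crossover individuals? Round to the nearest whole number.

10

Map distances give recombination frequencies of 0.220 and 0.230 for the two intervals.
With interference 0.59 (so coincidence = 0.41), expected double-crossover frequency = 0.220 × 0.230 × 0.41 = 0.02075.
Expected number = 0.02075 × 500 = 10.37 ≈ 10.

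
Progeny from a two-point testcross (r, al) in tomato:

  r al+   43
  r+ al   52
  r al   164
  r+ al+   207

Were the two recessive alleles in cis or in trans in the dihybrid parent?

The two most frequent classes are r+ al+ (207) and r al (164); these are the parental (non-recombinant) types.
So the F1 carried r+ al+ on one chromosome and r al on the other — the recessive alleles are on the same chromosome (cis / coupling).

cis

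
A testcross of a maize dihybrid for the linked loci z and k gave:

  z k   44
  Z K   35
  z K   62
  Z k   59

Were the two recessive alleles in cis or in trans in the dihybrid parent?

The two most frequent classes are Z k (59) and z K (62); these are the parental (non-recombinant) types.
So the F1 carried Z k on one chromosome and z K on the other — the recessive alleles are on opposite chromosomes (trans / repulsion).

trans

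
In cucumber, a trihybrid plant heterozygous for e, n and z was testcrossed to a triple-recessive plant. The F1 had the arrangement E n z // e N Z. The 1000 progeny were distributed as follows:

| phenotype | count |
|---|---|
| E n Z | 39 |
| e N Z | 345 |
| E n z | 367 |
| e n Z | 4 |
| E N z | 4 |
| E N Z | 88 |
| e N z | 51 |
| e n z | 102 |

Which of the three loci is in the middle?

The two rarest classes, E N z and e n Z, are the double crossovers. Comparing them with the parentals, only the n allele has switched, so n is the middle locus and the order is z – n – e.

n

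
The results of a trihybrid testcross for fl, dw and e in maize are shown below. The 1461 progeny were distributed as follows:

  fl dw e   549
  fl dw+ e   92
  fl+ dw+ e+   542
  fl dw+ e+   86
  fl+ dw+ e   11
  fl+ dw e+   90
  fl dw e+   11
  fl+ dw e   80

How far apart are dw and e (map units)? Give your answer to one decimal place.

14.0 map units

The two most frequent reciprocal classes, fl+ dw+ e+ and fl dw e, are the parental types, so the F1 was fl+ dw+ e+ / fl dw e.
The two rarest classes, fl+ dw+ e and fl dw e+, are the double crossovers. Comparing them with the parentals, only the e allele has switched, so e is the middle locus and the order is fl – e – dw.
Crossovers in the e–dw interval produce the single-crossover classes fl+ dw e+ and fl dw+ e (90 + 92 = 182) plus the double crossovers (22).
RF(e–dw) = (182 + 22) / 1461 = 204/1461 = 0.1396 → 14.0 map units.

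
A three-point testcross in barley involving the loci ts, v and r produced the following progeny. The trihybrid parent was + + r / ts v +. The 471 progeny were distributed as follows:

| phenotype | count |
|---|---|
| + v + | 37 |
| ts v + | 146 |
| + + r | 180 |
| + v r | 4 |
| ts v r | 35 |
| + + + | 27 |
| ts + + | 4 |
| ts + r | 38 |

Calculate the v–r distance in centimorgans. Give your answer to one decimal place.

14.9 centimorgans

The two rarest classes, + v r and ts + +, are the double crossovers. Comparing them with the parentals, only the v allele has switched, so v is the middle locus and the order is ts – v – r.
Crossovers in the v–r interval produce the single-crossover classes + + + and ts v r (27 + 35 = 62) plus the double crossovers (8).
RF(v–r) = (62 + 8) / 471 = 70/471 = 0.1486 → 14.9 centimorgans.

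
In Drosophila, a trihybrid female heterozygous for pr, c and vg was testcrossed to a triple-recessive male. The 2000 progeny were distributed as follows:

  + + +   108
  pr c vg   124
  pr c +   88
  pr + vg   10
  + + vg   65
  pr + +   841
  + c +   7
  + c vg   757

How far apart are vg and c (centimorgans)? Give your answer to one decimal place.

8.5 centimorgans

The two most frequent reciprocal classes, + c vg and pr + +, are the parental types, so the F1 was + c vg / pr + +.
The two rarest classes, + c + and pr + vg, are the double crossovers. Comparing them with the parentals, only the vg allele has switched, so vg is the middle locus and the order is pr – vg – c.
Crossovers in the vg–c interval produce the single-crossover classes + + vg and pr c + (65 + 88 = 153) plus the double crossovers (17).
RF(vg–c) = (153 + 17) / 2000 = 170/2000 = 0.0850 → 8.5 centimorgans.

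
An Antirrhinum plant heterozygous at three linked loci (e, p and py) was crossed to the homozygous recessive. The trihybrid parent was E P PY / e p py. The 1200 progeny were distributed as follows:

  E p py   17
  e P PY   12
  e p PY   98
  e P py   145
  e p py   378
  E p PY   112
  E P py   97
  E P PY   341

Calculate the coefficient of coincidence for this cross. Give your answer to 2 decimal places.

The two rarest classes, e P PY and E p py, are the double crossovers. Comparing them with the parentals, only the e allele has switched, so e is the middle locus and the order is p – e – py.
p–e: (257 + 29)/1200 = 0.2383; e–py: (195 + 29)/1200 = 0.1867.
Expected DCO frequency = 0.2383 × 0.1867 ≈ 0.04449; observed = 29/1200 ≈ 0.02417.
Coefficient of coincidence = 0.02417/0.04449 ≈ 0.54.

0.54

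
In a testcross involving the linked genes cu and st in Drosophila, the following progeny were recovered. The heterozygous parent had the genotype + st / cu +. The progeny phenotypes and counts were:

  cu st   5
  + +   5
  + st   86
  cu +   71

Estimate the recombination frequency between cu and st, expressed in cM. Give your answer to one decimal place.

6.0 cM

The recombinant classes are + + and cu st: 5 + 5 = 10.
Recombination frequency = 10/167 = 0.0599 ≈ 6.0%, i.e. 6.0 cM.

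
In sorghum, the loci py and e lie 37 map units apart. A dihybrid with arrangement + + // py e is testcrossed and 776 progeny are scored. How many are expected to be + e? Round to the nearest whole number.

A map distance of 37 map units corresponds to a recombination frequency of 0.370.
The F1 is + + / py e, so + e is a recombinant gamete class with expected frequency r/2 = 0.370/2 = 0.1850.
Expected number = 0.1850 × 776 = 143.56 ≈ 144.

144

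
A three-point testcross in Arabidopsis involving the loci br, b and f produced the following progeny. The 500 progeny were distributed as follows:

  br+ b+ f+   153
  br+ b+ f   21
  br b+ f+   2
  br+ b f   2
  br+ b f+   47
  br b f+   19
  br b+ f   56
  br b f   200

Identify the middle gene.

br

The two most frequent reciprocal classes, br b f and br+ b+ f+, are the parental types, so the F1 was br b f / br+ b+ f+.
The two rarest classes, br+ b f and br b+ f+, are the double crossovers. Comparing them with the parentals, only the br allele has switched, so br is the middle locus and the order is f – br – b.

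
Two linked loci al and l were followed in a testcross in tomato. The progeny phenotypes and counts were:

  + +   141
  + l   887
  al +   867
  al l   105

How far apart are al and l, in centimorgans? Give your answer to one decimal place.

The two most frequent classes, + l (887) and al + (867), are the parental types, so the F1 was + l / al +.
The recombinant classes are + + and al l: 141 + 105 = 246.
Recombination frequency = 246/2000 = 0.1230 ≈ 12.3%, i.e. 12.3 centimorgans.

12.3 centimorgans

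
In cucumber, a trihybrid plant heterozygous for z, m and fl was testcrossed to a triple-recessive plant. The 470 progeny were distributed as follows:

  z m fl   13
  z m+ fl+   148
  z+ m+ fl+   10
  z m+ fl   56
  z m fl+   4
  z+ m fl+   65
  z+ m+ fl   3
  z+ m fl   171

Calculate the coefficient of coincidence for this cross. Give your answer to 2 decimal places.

The two most frequent reciprocal classes, z m+ fl+ and z+ m fl, are the parental types, so the F1 was z m+ fl+ / z+ m fl.
The two rarest classes, z m fl+ and z+ m+ fl, are the double crossovers. Comparing them with the parentals, only the m allele has switched, so m is the middle locus and the order is fl – m – z.
fl–m: (121 + 7)/470 = 0.2723; m–z: (23 + 7)/470 = 0.0638.
Expected DCO frequency = 0.2723 × 0.0638 ≈ 0.01737; observed = 7/470 ≈ 0.01489.
Coefficient of coincidence = 0.01489/0.01737 ≈ 0.86.

0.86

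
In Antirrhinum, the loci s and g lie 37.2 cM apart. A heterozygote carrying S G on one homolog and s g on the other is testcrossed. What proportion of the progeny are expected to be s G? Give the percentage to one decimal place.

A map distance of 37.2 cM corresponds to a recombination frequency of 0.372.
The F1 is S G / s g, so s G is a recombinant gamete class with expected frequency r/2 = 0.372/2 = 0.1860.
That is 0.1860 = 18.6% of the progeny.

18.6%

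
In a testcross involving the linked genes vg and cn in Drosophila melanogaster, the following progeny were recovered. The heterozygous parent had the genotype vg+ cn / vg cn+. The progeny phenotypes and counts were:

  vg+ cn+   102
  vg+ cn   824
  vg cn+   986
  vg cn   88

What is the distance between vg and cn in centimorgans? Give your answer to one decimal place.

9.5 centimorgans

The recombinant classes are vg+ cn+ and vg cn: 102 + 88 = 190.
Recombination frequency = 190/2000 = 0.0950 ≈ 9.5%, i.e. 9.5 centimorgans.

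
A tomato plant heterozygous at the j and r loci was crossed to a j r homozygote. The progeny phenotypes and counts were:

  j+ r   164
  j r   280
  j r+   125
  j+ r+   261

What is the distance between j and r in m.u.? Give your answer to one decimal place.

The two most frequent classes, j+ r+ (261) and j r (280), are the parental types, so the F1 was j+ r+ / j r.
The recombinant classes are j+ r and j r+: 164 + 125 = 289.
Recombination frequency = 289/830 = 0.3482 ≈ 34.8%, i.e. 34.8 m.u.

34.8 m.u.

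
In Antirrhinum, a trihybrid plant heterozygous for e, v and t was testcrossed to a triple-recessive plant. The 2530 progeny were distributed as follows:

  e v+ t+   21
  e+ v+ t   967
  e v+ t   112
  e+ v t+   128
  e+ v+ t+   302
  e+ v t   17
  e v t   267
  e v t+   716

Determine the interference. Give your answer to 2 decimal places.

The two most frequent reciprocal classes, e v t+ and e+ v+ t, are the parental types, so the F1 was e v t+ / e+ v+ t.
The two rarest classes, e v+ t+ and e+ v t, are the double crossovers. Comparing them with the parentals, only the v allele has switched, so v is the middle locus and the order is e – v – t.
e–v: (240 + 38)/2530 = 0.1099; v–t: (569 + 38)/2530 = 0.2399.
Expected DCO frequency = 0.1099 × 0.2399 ≈ 0.02637; observed = 38/2530 ≈ 0.01502.
Coefficient of coincidence = 0.01502/0.02637 ≈ 0.57; interference = 1 − 0.57 = 0.43.

0.43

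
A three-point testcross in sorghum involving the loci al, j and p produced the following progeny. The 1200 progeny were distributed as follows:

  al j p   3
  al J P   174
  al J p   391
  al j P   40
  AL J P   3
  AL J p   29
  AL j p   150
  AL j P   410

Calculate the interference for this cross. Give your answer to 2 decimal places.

0.71

The two most frequent reciprocal classes, al J p and AL j P, are the parental types, so the F1 was al J p / AL j P.
The two rarest classes, al j p and AL J P, are the double crossovers. Comparing them with the parentals, only the j allele has switched, so j is the middle locus and the order is p – j – al.
p–j: (324 + 6)/1200 = 0.2750; j–al: (69 + 6)/1200 = 0.0625.
Expected DCO frequency = 0.2750 × 0.0625 ≈ 0.01719; observed = 6/1200 ≈ 0.00500.
Coefficient of coincidence = 0.00500/0.01719 ≈ 0.29; interference = 1 − 0.29 = 0.71.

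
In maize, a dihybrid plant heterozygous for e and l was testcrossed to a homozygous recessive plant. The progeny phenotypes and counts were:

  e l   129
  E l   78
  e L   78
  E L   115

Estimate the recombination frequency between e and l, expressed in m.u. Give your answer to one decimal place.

39.0 m.u.

The two most frequent classes, E L (115) and e l (129), are the parental types, so the F1 was E L / e l.
The recombinant classes are E l and e L: 78 + 78 = 156.
Recombination frequency = 156/400 = 0.3900 ≈ 39.0%, i.e. 39.0 m.u.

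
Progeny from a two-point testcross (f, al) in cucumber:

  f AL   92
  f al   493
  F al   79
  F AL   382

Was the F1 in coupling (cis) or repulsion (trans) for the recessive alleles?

cis

The two most frequent classes are F AL (382) and f al (493); these are the parental (non-recombinant) types.
So the F1 carried F AL on one chromosome and f al on the other — the recessive alleles are on the same chromosome (cis / coupling).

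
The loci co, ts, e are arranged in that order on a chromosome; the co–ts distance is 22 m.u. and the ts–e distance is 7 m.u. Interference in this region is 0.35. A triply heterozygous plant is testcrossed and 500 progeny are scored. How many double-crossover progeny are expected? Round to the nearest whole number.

Map distances give recombination frequencies of 0.220 and 0.070 for the two intervals.
With interference 0.35 (so coincidence = 0.65), expected double-crossover frequency = 0.220 × 0.070 × 0.65 = 0.01001.
Expected number = 0.01001 × 500 = 5.01 ≈ 5.

5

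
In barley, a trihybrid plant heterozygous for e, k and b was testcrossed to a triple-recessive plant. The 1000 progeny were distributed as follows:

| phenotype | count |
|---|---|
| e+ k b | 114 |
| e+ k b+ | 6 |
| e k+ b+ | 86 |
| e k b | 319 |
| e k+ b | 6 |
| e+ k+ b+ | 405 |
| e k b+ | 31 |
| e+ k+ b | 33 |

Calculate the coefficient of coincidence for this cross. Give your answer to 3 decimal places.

0.745

The two most frequent reciprocal classes, e+ k+ b+ and e k b, are the parental types, so the F1 was e+ k+ b+ / e k b.
The two rarest classes, e+ k b+ and e k+ b, are the double crossovers. Comparing them with the parentals, only the k allele has switched, so k is the middle locus and the order is e – k – b.
e–k: (200 + 12)/1000 = 0.2120; k–b: (64 + 12)/1000 = 0.0760.
Expected DCO frequency = 0.2120 × 0.0760 ≈ 0.01611; observed = 12/1000 ≈ 0.01200.
Coefficient of coincidence = 0.01200/0.01611 ≈ 0.745.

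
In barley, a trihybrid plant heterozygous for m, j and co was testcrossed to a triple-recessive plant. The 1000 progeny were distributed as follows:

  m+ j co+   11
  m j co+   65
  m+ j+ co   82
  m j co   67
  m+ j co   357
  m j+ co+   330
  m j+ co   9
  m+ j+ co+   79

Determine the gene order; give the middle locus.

The two most frequent reciprocal classes, m+ j co and m j+ co+, are the parental types, so the F1 was m+ j co / m j+ co+.
The two rarest classes, m+ j co+ and m j+ co, are the double crossovers. Comparing them with the parentals, only the co allele has switched, so co is the middle locus and the order is m – co – j.

co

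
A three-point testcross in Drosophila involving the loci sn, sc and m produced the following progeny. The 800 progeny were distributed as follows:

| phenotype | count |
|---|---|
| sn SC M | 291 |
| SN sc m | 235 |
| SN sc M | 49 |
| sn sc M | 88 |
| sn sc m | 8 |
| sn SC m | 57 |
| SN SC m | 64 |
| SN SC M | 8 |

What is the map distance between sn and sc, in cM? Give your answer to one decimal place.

21.0 cM

The two most frequent reciprocal classes, SN sc m and sn SC M, are the parental types, so the F1 was SN sc m / sn SC M.
The two rarest classes, sn sc m and SN SC M, are the double crossovers. Comparing them with the parentals, only the sn allele has switched, so sn is the middle locus and the order is sc – sn – m.
Crossovers in the sc–sn interval produce the single-crossover classes SN SC m and sn sc M (64 + 88 = 152) plus the double crossovers (16).
RF(sc–sn) = (152 + 16) / 800 = 168/800 = 0.2100 → 21.0 cM.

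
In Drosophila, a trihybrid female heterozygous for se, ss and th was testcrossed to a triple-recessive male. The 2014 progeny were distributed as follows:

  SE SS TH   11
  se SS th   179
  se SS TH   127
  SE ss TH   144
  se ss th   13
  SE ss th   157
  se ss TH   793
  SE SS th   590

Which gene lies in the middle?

th

The two most frequent reciprocal classes, SE SS th and se ss TH, are the parental types, so the F1 was SE SS th / se ss TH.
The two rarest classes, SE SS TH and se ss th, are the double crossovers. Comparing them with the parentals, only the th allele has switched, so th is the middle locus and the order is se – th – ss.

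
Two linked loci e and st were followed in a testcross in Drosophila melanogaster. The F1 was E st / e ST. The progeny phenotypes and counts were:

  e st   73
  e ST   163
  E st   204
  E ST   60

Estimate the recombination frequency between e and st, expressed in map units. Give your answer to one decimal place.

The recombinant classes are E ST and e st: 60 + 73 = 133.
Recombination frequency = 133/500 = 0.2660 ≈ 26.6%, i.e. 26.6 map units.

26.6 map units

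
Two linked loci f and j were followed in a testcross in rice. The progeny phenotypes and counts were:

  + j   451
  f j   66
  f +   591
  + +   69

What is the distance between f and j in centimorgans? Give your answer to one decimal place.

11.5 centimorgans

The two most frequent classes, + j (451) and f + (591), are the parental types, so the F1 was + j / f +.
The recombinant classes are + + and f j: 69 + 66 = 135.
Recombination frequency = 135/1177 = 0.1147 ≈ 11.5%, i.e. 11.5 centimorgans.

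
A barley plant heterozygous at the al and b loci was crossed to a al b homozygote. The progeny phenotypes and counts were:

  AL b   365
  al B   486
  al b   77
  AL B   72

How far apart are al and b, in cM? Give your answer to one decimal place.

14.9 cM

The two most frequent classes, AL b (365) and al B (486), are the parental types, so the F1 was AL b / al B.
The recombinant classes are AL B and al b: 72 + 77 = 149.
Recombination frequency = 149/1000 = 0.1490 ≈ 14.9%, i.e. 14.9 cM.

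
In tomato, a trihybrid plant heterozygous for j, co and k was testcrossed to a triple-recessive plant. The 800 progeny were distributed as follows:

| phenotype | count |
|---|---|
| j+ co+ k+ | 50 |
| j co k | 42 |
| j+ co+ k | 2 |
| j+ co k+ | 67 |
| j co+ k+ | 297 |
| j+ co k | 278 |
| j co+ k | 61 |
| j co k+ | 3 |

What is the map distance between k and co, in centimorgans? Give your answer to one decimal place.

The two most frequent reciprocal classes, j+ co k and j co+ k+, are the parental types, so the F1 was j+ co k / j co+ k+.
The two rarest classes, j+ co+ k and j co k+, are the double crossovers. Comparing them with the parentals, only the co allele has switched, so co is the middle locus and the order is k – co – j.
Crossovers in the k–co interval produce the single-crossover classes j+ co k+ and j co+ k (67 + 61 = 128) plus the double crossovers (5).
RF(k–co) = (128 + 5) / 800 = 133/800 = 0.1663 → 16.6 centimorgans.

16.6 centimorgans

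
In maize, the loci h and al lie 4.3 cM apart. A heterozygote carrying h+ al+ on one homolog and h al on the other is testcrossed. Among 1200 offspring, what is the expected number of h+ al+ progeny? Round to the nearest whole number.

A map distance of 4.3 cM corresponds to a recombination frequency of 0.043.
The F1 is h+ al+ / h al, so h+ al+ is a parental gamete class with expected frequency (1 − r)/2 = 0.957/2 = 0.4785.
Expected number = 0.4785 × 1200 = 574.20 ≈ 574.

574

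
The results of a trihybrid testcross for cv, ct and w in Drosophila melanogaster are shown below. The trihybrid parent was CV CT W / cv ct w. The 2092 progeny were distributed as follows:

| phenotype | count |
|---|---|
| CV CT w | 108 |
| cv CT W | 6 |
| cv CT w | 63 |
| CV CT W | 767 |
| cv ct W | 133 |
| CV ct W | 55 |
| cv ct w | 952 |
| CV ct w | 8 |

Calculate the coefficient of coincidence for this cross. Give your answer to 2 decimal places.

The two rarest classes, cv CT W and CV ct w, are the double crossovers. Comparing them with the parentals, only the cv allele has switched, so cv is the middle locus and the order is w – cv – ct.
w–cv: (241 + 14)/2092 = 0.1219; cv–ct: (118 + 14)/2092 = 0.0631.
Expected DCO frequency = 0.1219 × 0.0631 ≈ 0.00769; observed = 14/2092 ≈ 0.00669.
Coefficient of coincidence = 0.00669/0.00769 ≈ 0.87.

0.87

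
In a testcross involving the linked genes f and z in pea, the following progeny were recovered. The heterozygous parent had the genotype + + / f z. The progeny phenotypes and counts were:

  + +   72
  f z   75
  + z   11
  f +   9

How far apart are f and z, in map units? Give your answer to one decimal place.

The recombinant classes are + z and f +: 11 + 9 = 20.
Recombination frequency = 20/167 = 0.1198 ≈ 12.0%, i.e. 12.0 map units.

12.0 map units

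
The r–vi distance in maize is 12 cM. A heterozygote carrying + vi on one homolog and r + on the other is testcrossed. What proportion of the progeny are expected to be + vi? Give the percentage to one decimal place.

A map distance of 12 cM corresponds to a recombination frequency of 0.120.
The F1 is + vi / r +, so + vi is a parental gamete class with expected frequency (1 − r)/2 = 0.880/2 = 0.4400.
That is 0.4400 = 44.0% of the progeny.

44.0%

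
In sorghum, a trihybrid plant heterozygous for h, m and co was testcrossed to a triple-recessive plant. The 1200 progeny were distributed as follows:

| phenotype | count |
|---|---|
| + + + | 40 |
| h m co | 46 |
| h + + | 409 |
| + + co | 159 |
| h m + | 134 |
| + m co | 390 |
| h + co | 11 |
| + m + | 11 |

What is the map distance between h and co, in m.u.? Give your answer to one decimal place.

The two most frequent reciprocal classes, + m co and h + +, are the parental types, so the F1 was + m co / h + +.
The two rarest classes, + m + and h + co, are the double crossovers. Comparing them with the parentals, only the co allele has switched, so co is the middle locus and the order is h – co – m.
Crossovers in the h–co interval produce the single-crossover classes h m co and + + + (46 + 40 = 86) plus the double crossovers (22).
RF(h–co) = (86 + 22) / 1200 = 108/1200 = 0.0900 → 9.0 m.u.

9.0 m.u.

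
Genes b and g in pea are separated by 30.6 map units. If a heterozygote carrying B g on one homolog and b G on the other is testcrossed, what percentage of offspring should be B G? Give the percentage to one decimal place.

15.3%

A map distance of 30.6 map units corresponds to a recombination frequency of 0.306.
The F1 is B g / b G, so B G is a recombinant gamete class with expected frequency r/2 = 0.306/2 = 0.1530.
That is 0.1530 = 15.3% of the progeny.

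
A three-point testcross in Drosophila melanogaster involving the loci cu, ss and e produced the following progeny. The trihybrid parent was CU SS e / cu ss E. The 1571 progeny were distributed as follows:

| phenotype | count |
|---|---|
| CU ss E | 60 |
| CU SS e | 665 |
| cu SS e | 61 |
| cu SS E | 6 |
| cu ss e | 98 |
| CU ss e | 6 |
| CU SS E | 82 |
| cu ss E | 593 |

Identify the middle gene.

ss

The two rarest classes, CU ss e and cu SS E, are the double crossovers. Comparing them with the parentals, only the ss allele has switched, so ss is the middle locus and the order is cu – ss – e.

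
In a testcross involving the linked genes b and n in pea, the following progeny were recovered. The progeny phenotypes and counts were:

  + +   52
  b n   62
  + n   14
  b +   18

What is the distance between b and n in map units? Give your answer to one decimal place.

The two most frequent classes, + + (52) and b n (62), are the parental types, so the F1 was + + / b n.
The recombinant classes are + n and b +: 14 + 18 = 32.
Recombination frequency = 32/146 = 0.2192 ≈ 21.9%, i.e. 21.9 map units.

21.9 map units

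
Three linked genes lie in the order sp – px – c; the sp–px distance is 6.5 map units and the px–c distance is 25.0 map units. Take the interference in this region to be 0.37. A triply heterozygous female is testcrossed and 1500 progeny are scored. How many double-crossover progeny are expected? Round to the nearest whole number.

15

Map distances give recombination frequencies of 0.065 and 0.250 for the two intervals.
With interference 0.37 (so coincidence = 0.63), expected double-crossover frequency = 0.065 × 0.250 × 0.63 = 0.01024.
Expected number = 0.01024 × 1500 = 15.36 ≈ 15.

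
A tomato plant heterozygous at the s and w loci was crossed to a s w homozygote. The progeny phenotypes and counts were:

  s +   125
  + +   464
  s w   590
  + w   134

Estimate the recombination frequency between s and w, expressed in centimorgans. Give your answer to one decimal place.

19.7 centimorgans

The two most frequent classes, + + (464) and s w (590), are the parental types, so the F1 was + + / s w.
The recombinant classes are + w and s +: 134 + 125 = 259.
Recombination frequency = 259/1313 = 0.1973 ≈ 19.7%, i.e. 19.7 centimorgans.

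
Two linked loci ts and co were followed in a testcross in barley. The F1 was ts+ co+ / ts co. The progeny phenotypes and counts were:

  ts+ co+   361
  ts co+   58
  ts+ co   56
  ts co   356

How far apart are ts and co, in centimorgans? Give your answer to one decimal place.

The recombinant classes are ts+ co and ts co+: 56 + 58 = 114.
Recombination frequency = 114/831 = 0.1372 ≈ 13.7%, i.e. 13.7 centimorgans.

13.7 centimorgans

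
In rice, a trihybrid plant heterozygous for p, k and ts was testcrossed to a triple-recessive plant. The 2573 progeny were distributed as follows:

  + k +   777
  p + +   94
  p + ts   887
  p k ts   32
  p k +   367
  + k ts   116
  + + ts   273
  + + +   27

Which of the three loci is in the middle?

k

The two most frequent reciprocal classes, + k + and p + ts, are the parental types, so the F1 was + k + / p + ts.
The two rarest classes, + + + and p k ts, are the double crossovers. Comparing them with the parentals, only the k allele has switched, so k is the middle locus and the order is p – k – ts.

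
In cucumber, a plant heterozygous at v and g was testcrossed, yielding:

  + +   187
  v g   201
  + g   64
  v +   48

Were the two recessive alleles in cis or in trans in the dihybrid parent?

cis

The two most frequent classes are + + (187) and v g (201); these are the parental (non-recombinant) types.
So the F1 carried + + on one chromosome and v g on the other — the recessive alleles are on the same chromosome (cis / coupling).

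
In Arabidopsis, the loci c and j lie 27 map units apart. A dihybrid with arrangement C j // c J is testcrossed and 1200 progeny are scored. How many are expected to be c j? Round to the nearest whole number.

A map distance of 27 map units corresponds to a recombination frequency of 0.270.
The F1 is C j / c J, so c j is a recombinant gamete class with expected frequency r/2 = 0.270/2 = 0.1350.
Expected number = 0.1350 × 1200 = 162.00 ≈ 162.

162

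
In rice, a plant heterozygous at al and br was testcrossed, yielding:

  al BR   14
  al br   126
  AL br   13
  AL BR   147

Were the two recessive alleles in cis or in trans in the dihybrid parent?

The two most frequent classes are AL BR (147) and al br (126); these are the parental (non-recombinant) types.
So the F1 carried AL BR on one chromosome and al br on the other — the recessive alleles are on the same chromosome (cis / coupling).

cis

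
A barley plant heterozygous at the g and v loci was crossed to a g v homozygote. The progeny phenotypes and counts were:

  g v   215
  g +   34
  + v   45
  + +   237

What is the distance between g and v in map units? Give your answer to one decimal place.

The two most frequent classes, + + (237) and g v (215), are the parental types, so the F1 was + + / g v.
The recombinant classes are + v and g +: 45 + 34 = 79.
Recombination frequency = 79/531 = 0.1488 ≈ 14.9%, i.e. 14.9 map units.

14.9 map units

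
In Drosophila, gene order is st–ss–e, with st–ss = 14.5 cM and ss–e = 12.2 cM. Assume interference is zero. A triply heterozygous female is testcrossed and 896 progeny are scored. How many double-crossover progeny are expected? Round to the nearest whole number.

16

Map distances give recombination frequencies of 0.145 and 0.122 for the two intervals.
With no interference, expected double-crossover frequency = 0.145 × 0.122 = 0.01769.
Expected number = 0.01769 × 896 = 15.85 ≈ 16.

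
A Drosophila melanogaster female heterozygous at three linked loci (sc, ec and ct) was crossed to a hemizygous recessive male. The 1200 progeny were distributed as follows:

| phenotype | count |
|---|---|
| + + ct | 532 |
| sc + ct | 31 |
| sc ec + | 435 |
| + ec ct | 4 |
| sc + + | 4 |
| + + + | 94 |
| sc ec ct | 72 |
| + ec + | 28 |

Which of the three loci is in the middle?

The two most frequent reciprocal classes, + + ct and sc ec +, are the parental types, so the F1 was + + ct / sc ec +.
The two rarest classes, + ec ct and sc + +, are the double crossovers. Comparing them with the parentals, only the ec allele has switched, so ec is the middle locus and the order is sc – ec – ct.

ec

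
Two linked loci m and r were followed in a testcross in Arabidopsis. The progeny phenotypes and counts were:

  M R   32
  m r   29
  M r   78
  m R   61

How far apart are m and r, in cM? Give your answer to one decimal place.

The two most frequent classes, M r (78) and m R (61), are the parental types, so the F1 was M r / m R.
The recombinant classes are M R and m r: 32 + 29 = 61.
Recombination frequency = 61/200 = 0.3050 ≈ 30.5%, i.e. 30.5 cM.

30.5 cM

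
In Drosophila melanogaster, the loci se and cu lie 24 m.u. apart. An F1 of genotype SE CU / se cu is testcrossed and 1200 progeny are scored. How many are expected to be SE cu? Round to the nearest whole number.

144

A map distance of 24 m.u. corresponds to a recombination frequency of 0.240.
The F1 is SE CU / se cu, so SE cu is a recombinant gamete class with expected frequency r/2 = 0.240/2 = 0.1200.
Expected number = 0.1200 × 1200 = 144.00 ≈ 144.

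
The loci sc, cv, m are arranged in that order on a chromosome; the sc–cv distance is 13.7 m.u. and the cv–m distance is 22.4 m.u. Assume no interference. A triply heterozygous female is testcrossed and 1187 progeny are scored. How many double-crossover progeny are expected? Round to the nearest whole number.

Map distances give recombination frequencies of 0.137 and 0.224 for the two intervals.
With no interference, expected double-crossover frequency = 0.137 × 0.224 = 0.03069.
Expected number = 0.03069 × 1187 = 36.43 ≈ 36.

36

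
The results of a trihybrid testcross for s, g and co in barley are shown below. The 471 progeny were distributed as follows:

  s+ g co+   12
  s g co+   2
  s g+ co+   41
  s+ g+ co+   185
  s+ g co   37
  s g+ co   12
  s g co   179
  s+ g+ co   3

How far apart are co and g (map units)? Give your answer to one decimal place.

The two most frequent reciprocal classes, s+ g+ co+ and s g co, are the parental types, so the F1 was s+ g+ co+ / s g co.
The two rarest classes, s+ g+ co and s g co+, are the double crossovers. Comparing them with the parentals, only the co allele has switched, so co is the middle locus and the order is g – co – s.
Crossovers in the g–co interval produce the single-crossover classes s+ g co+ and s g+ co (12 + 12 = 24) plus the double crossovers (5).
RF(g–co) = (24 + 5) / 471 = 29/471 = 0.0616 → 6.2 map units.

6.2 map units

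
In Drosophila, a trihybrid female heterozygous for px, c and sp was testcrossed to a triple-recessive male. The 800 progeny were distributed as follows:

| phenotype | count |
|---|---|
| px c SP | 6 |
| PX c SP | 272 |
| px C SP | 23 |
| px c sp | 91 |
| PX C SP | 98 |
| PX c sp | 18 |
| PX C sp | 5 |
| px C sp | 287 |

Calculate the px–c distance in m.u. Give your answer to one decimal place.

The two most frequent reciprocal classes, px C sp and PX c SP, are the parental types, so the F1 was px C sp / PX c SP.
The two rarest classes, PX C sp and px c SP, are the double crossovers. Comparing them with the parentals, only the px allele has switched, so px is the middle locus and the order is c – px – sp.
Crossovers in the c–px interval produce the single-crossover classes px c sp and PX C SP (91 + 98 = 189) plus the double crossovers (11).
RF(c–px) = (189 + 11) / 800 = 200/800 = 0.2500 → 25.0 m.u.

25.0 m.u.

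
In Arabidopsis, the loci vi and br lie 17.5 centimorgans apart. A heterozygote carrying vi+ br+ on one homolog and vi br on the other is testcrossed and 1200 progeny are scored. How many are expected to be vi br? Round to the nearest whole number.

495

A map distance of 17.5 centimorgans corresponds to a recombination frequency of 0.175.
The F1 is vi+ br+ / vi br, so vi br is a parental gamete class with expected frequency (1 − r)/2 = 0.825/2 = 0.4125.
Expected number = 0.4125 × 1200 = 495.00 ≈ 495.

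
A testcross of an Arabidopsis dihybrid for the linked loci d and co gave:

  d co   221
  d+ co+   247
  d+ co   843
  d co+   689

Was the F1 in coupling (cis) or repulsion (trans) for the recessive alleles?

The two most frequent classes are d+ co (843) and d co+ (689); these are the parental (non-recombinant) types.
So the F1 carried d+ co on one chromosome and d co+ on the other — the recessive alleles are on opposite chromosomes (trans / repulsion).

trans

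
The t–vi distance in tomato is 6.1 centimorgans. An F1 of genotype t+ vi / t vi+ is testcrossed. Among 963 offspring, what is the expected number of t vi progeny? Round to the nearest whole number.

29

A map distance of 6.1 centimorgans corresponds to a recombination frequency of 0.061.
The F1 is t+ vi / t vi+, so t vi is a recombinant gamete class with expected frequency r/2 = 0.061/2 = 0.0305.
Expected number = 0.0305 × 963 = 29.37 ≈ 29.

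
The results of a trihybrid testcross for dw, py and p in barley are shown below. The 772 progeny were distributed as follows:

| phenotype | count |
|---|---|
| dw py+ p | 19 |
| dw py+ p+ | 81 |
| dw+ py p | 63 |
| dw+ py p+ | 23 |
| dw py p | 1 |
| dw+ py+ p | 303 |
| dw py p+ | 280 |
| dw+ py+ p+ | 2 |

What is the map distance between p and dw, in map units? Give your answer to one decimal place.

5.8 map units

The two most frequent reciprocal classes, dw+ py+ p and dw py p+, are the parental types, so the F1 was dw+ py+ p / dw py p+.
The two rarest classes, dw+ py+ p+ and dw py p, are the double crossovers. Comparing them with the parentals, only the p allele has switched, so p is the middle locus and the order is dw – p – py.
Crossovers in the dw–p interval produce the single-crossover classes dw py+ p and dw+ py p+ (19 + 23 = 42) plus the double crossovers (3).
RF(dw–p) = (42 + 3) / 772 = 45/772 = 0.0583 → 5.8 map units.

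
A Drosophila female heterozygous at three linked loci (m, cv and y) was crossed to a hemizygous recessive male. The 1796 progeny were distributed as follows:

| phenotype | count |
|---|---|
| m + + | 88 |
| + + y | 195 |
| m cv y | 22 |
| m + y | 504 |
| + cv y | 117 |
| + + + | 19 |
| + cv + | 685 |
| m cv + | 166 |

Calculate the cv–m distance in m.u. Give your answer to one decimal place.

The two most frequent reciprocal classes, + cv + and m + y, are the parental types, so the F1 was + cv + / m + y.
The two rarest classes, + + + and m cv y, are the double crossovers. Comparing them with the parentals, only the cv allele has switched, so cv is the middle locus and the order is m – cv – y.
Crossovers in the m–cv interval produce the single-crossover classes m cv + and + + y (166 + 195 = 361) plus the double crossovers (41).
RF(m–cv) = (361 + 41) / 1796 = 402/1796 = 0.2238 → 22.4 m.u.

22.4 m.u.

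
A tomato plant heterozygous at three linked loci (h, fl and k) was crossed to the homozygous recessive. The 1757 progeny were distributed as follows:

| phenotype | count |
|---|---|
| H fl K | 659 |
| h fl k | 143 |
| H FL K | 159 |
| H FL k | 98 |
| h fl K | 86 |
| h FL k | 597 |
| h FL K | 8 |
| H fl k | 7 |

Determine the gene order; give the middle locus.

k

The two most frequent reciprocal classes, H fl K and h FL k, are the parental types, so the F1 was H fl K / h FL k.
The two rarest classes, H fl k and h FL K, are the double crossovers. Comparing them with the parentals, only the k allele has switched, so k is the middle locus and the order is fl – k – h.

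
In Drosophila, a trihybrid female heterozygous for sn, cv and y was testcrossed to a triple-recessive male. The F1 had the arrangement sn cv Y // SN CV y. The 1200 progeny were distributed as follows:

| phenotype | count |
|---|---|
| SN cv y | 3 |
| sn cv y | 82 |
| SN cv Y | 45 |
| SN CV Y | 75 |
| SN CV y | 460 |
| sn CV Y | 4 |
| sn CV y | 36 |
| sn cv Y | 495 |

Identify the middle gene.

The two rarest classes, sn CV Y and SN cv y, are the double crossovers. Comparing them with the parentals, only the cv allele has switched, so cv is the middle locus and the order is y – cv – sn.

cv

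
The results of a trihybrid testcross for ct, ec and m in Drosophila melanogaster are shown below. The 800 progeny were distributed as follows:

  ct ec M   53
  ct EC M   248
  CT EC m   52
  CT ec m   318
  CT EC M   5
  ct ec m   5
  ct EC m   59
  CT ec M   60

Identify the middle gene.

The two most frequent reciprocal classes, ct EC M and CT ec m, are the parental types, so the F1 was ct EC M / CT ec m.
The two rarest classes, CT EC M and ct ec m, are the double crossovers. Comparing them with the parentals, only the ct allele has switched, so ct is the middle locus and the order is ec – ct – m.

ct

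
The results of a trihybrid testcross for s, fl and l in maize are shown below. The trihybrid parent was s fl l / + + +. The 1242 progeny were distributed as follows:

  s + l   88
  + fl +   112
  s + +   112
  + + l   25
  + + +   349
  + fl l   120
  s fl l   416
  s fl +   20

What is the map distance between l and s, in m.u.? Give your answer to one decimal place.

The two rarest classes, s fl + and + + l, are the double crossovers. Comparing them with the parentals, only the l allele has switched, so l is the middle locus and the order is fl – l – s.
Crossovers in the l–s interval produce the single-crossover classes + fl l and s + + (120 + 112 = 232) plus the double crossovers (45).
RF(l–s) = (232 + 45) / 1242 = 277/1242 = 0.2230 → 22.3 m.u.

22.3 m.u.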